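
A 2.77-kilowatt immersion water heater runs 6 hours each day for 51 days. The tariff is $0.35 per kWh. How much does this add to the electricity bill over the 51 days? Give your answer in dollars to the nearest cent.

$296.67

Runtime = 6 h/day × 51 days = 306 h
Energy = 2.77 kW × 306 h = 847.62 kWh
Cost = 847.62 kWh × $0.35/kWh = $296.67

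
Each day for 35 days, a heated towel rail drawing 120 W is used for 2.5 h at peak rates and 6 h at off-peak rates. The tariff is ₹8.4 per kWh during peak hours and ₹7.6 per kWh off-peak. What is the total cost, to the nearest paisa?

Peak energy = 0.12 kW × 2.5 h × 35 = 10.5 kWh
Off-peak energy = 0.12 kW × 6 h × 35 = 25.2 kWh
Cost = 10.5 × ₹8.4 + 25.2 × ₹7.6 = ₹88.2 + ₹191.52 = ₹279.72

₹279.72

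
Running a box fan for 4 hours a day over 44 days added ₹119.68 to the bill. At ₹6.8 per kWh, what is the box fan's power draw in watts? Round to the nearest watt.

100 W

Energy = ₹119.68 ÷ ₹6.8/kWh = 17.6 kWh
Runtime = 4 h/day × 44 days = 176 h
Power = 17.6 kWh ÷ 176 h = 0.1 kW = 100 W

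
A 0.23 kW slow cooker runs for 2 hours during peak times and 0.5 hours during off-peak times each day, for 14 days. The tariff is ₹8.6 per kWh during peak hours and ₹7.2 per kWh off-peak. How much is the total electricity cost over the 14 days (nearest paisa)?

Peak energy = 0.23 kW × 2 h × 14 = 6.44 kWh
Off-peak energy = 0.23 kW × 0.5 h × 14 = 1.61 kWh
Cost = 6.44 × ₹8.6 + 1.61 × ₹7.2 = ₹55.384 + ₹11.592 = ₹66.98

₹66.98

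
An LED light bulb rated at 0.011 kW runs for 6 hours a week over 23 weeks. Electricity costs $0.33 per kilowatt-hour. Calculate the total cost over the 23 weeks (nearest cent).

Runtime = 6 h/week × 23 weeks = 138 h
Energy = 0.011 kW × 138 h = 1.518 kWh
Cost = 1.518 kWh × $0.33/kWh = $0.50

$0.50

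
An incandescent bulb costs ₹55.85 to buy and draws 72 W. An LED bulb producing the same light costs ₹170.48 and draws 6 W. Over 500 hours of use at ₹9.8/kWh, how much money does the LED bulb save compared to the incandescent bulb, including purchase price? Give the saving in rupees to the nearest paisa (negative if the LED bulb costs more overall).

incandescent bulb: ₹55.85 + (72/1000) kW × 500 h × ₹9.8 = ₹55.85 + ₹352.8 = ₹408.65
LED bulb: ₹170.48 + (6/1000) kW × 500 h × ₹9.8 = ₹170.48 + ₹29.4 = ₹199.88
Saving = ₹408.65 − ₹199.88 = ₹208.77

₹208.77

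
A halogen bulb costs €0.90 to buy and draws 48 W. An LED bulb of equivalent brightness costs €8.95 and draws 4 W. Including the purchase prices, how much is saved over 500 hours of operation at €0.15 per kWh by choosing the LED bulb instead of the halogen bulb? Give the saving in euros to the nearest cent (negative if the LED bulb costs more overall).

halogen bulb: €0.90 + (48/1000) kW × 500 h × €0.15 = €0.90 + €3.6 = €4.5
LED bulb: €8.95 + (4/1000) kW × 500 h × €0.15 = €8.95 + €0.3 = €9.25
Saving = €4.5 − €9.25 = −€4.75

-€4.75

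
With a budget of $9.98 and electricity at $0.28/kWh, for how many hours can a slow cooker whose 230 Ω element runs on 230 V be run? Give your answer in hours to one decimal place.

155.0 h

Power = V²/R = 230²/230 = 230 W = 0.23 kW
Energy available = $9.98 ÷ $0.28/kWh = 35.6429 kWh
Hours = 35.6429 kWh ÷ 0.23 kW = 155.0 h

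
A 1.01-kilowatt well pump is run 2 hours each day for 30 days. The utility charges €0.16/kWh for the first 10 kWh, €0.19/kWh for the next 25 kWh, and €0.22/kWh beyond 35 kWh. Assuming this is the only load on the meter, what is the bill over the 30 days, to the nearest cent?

Runtime = 2 h/day × 30 days = 60 h
Energy = 1.01 kW × 60 h = 60.6 kWh
Tier 1 (0–10 kWh): 10 × €0.16 = €1.6
Tier 2 (10–35 kWh): 25 × €0.19 = €4.75
Above 35 kWh: 25.6 × €0.22 = €5.632
Bill = €11.98

€11.98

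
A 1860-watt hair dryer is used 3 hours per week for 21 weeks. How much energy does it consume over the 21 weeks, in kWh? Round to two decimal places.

Runtime = 3 h/week × 21 weeks = 63 h
Energy = 1.86 kW × 63 h = 117.18 kWh

117.18 kWh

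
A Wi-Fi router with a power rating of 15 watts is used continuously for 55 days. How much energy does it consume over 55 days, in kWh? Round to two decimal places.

19.80 kWh

Runtime = 24 h × 55 = 1320 h
Energy = 0.015 kW × 1320 h = 19.8 kWh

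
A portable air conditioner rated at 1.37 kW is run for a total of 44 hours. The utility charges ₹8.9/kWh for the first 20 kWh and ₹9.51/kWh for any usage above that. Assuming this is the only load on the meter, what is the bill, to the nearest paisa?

Energy = 1.37 kW × 44 h = 60.28 kWh
Tier 1 (0–20 kWh): 20 × ₹8.9 = ₹178
Above 20 kWh: 40.28 × ₹9.51 = ₹383.0628
Bill = ₹561.06

₹561.06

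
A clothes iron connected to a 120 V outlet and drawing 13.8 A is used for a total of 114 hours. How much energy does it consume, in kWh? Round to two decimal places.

188.78 kWh

Power = 13.8 A × 120 V = 1656 W = 1.656 kW
Energy = 1.656 kW × 114 h = 188.784 kWh ≈ 188.78 kWh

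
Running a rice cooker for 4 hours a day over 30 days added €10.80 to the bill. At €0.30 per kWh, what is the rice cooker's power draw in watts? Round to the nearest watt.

300 W

Energy = €10.80 ÷ €0.30/kWh = 36 kWh
Runtime = 4 h/day × 30 days = 120 h
Power = 36 kWh ÷ 120 h = 0.3 kW = 300 W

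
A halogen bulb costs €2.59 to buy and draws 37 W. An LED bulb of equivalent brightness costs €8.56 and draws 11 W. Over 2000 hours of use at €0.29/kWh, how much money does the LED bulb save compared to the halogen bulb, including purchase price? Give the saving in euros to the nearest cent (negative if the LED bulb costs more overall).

halogen bulb: €2.59 + (37/1000) kW × 2000 h × €0.29 = €2.59 + €21.46 = €24.05
LED bulb: €8.56 + (11/1000) kW × 2000 h × €0.29 = €8.56 + €6.38 = €14.94
Saving = €24.05 − €14.94 = €9.11

€9.11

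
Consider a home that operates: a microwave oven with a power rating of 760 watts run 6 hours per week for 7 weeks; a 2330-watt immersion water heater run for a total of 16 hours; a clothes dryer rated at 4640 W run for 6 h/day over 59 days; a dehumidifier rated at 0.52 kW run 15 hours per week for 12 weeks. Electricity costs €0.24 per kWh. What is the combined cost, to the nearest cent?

€433.29

microwave oven: Runtime = 6 h/week × 7 weeks = 42 h
microwave oven: 0.76 kW × 42 h = 31.92 kWh
immersion water heater: 2.33 kW × 16 h = 37.28 kWh
clothes dryer: Runtime = 6 h/day × 59 days = 354 h
clothes dryer: 4.64 kW × 354 h = 1642.56 kWh
dehumidifier: Runtime = 15 h/week × 12 weeks = 180 h
dehumidifier: 0.52 kW × 180 h = 93.6 kWh
Total energy = 1805.36 kWh
Cost = 1805.36 × €0.24 = €433.29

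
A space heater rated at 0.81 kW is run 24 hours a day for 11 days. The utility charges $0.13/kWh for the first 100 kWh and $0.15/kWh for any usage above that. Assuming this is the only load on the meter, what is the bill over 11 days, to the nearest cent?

$30.08

Runtime = 24 h × 11 = 264 h
Energy = 0.81 kW × 264 h = 213.84 kWh
Tier 1 (0–100 kWh): 100 × $0.13 = $13
Above 100 kWh: 113.84 × $0.15 = $17.076
Bill = $30.08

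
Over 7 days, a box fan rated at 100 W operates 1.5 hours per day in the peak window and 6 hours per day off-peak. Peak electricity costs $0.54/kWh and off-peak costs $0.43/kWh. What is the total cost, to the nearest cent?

$2.37

Peak energy = 0.1 kW × 1.5 h × 7 = 1.05 kWh
Off-peak energy = 0.1 kW × 6 h × 7 = 4.2 kWh
Cost = 1.05 × $0.54 + 4.2 × $0.43 = $0.567 + $1.806 = $2.37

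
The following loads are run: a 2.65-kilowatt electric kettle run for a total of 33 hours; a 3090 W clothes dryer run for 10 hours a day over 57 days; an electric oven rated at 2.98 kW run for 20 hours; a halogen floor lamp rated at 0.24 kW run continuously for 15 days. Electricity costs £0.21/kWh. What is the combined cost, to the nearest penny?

electric kettle: 2.65 kW × 33 h = 87.45 kWh
clothes dryer: Runtime = 10 h/day × 57 days = 570 h
clothes dryer: 3.09 kW × 570 h = 1761.3 kWh
electric oven: 2.98 kW × 20 h = 59.6 kWh
halogen floor lamp: Runtime = 24 h × 15 = 360 h
halogen floor lamp: 0.24 kW × 360 h = 86.4 kWh
Total energy = 1994.75 kWh
Cost = 1994.75 × £0.21 = £418.90

£418.90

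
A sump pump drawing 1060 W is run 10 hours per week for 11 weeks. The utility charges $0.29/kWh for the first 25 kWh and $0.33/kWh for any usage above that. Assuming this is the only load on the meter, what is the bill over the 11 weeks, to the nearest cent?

Runtime = 10 h/week × 11 weeks = 110 h
Energy = 1.06 kW × 110 h = 116.6 kWh
Tier 1 (0–25 kWh): 25 × $0.29 = $7.25
Above 25 kWh: 91.6 × $0.33 = $30.228
Bill = $37.48

$37.48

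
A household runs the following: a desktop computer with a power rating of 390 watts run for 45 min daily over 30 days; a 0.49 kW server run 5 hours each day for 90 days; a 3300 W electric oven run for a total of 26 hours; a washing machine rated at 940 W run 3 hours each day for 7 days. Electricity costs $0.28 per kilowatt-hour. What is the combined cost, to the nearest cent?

$93.75

desktop computer: Runtime = 45 min × 30 = 1350 min = 22.5 h
desktop computer: 0.39 kW × 22.5 h = 8.775 kWh
server: Runtime = 5 h/day × 90 days = 450 h
server: 0.49 kW × 450 h = 220.5 kWh
electric oven: 3.3 kW × 26 h = 85.8 kWh
washing machine: Runtime = 3 h/day × 7 days = 21 h
washing machine: 0.94 kW × 21 h = 19.74 kWh
Total energy = 334.815 kWh
Cost = 334.815 × $0.28 = $93.75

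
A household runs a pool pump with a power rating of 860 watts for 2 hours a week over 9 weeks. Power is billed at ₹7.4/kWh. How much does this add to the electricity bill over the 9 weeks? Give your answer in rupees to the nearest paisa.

Runtime = 2 h/week × 9 weeks = 18 h
Energy = 0.86 kW × 18 h = 15.48 kWh
Cost = 15.48 kWh × ₹7.4/kWh = ₹114.55

₹114.55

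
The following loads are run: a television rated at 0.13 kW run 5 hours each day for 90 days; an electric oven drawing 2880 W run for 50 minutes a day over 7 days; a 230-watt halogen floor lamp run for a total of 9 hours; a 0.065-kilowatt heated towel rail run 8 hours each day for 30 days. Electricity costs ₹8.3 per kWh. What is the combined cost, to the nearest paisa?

₹771.65

television: Runtime = 5 h/day × 90 days = 450 h
television: 0.13 kW × 450 h = 58.5 kWh
electric oven: Runtime = 50 min × 7 = 350 min = 5.833333… h
electric oven: 2.88 kW × 5.833333… h = 16.8 kWh
halogen floor lamp: 0.23 kW × 9 h = 2.07 kWh
heated towel rail: Runtime = 8 h/day × 30 days = 240 h
heated towel rail: 0.065 kW × 240 h = 15.6 kWh
Total energy = 92.97 kWh
Cost = 92.97 × ₹8.3 = ₹771.65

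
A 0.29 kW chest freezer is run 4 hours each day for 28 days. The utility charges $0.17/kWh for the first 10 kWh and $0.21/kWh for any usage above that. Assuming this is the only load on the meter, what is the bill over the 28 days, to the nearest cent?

Runtime = 4 h/day × 28 days = 112 h
Energy = 0.29 kW × 112 h = 32.48 kWh
Tier 1 (0–10 kWh): 10 × $0.17 = $1.7
Above 10 kWh: 22.48 × $0.21 = $4.7208
Bill = $6.42

$6.42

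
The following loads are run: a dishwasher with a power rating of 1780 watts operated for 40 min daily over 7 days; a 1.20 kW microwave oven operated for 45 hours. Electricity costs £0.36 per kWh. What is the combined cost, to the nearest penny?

dishwasher: Runtime = 40 min × 7 = 280 min = 4.666666… h
dishwasher: 1.78 kW × 4.666666… h = 8.306666… kWh
microwave oven: 1.2 kW × 45 h = 54 kWh
Total energy = 62.306666… kWh
Cost = 62.306666… × £0.36 = £22.43

£22.43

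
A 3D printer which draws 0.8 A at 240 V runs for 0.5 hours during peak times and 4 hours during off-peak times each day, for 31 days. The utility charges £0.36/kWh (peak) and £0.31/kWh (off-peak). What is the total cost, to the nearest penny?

Power = 0.8 A × 240 V = 192 W = 0.192 kW
Peak energy = 0.192 kW × 0.5 h × 31 = 2.976 kWh
Off-peak energy = 0.192 kW × 4 h × 31 = 23.808 kWh
Cost = 2.976 × £0.36 + 23.808 × £0.31 = £1.07136 + £7.38048 = £8.45

£8.45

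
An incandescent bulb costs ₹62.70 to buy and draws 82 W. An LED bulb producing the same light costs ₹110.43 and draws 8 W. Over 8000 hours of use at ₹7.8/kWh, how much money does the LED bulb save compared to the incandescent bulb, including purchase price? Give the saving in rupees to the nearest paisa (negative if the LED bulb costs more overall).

incandescent bulb: ₹62.70 + (82/1000) kW × 8000 h × ₹7.8 = ₹62.70 + ₹5116.8 = ₹5179.5
LED bulb: ₹110.43 + (8/1000) kW × 8000 h × ₹7.8 = ₹110.43 + ₹499.2 = ₹609.63
Saving = ₹5179.5 − ₹609.63 = ₹4569.87

₹4569.87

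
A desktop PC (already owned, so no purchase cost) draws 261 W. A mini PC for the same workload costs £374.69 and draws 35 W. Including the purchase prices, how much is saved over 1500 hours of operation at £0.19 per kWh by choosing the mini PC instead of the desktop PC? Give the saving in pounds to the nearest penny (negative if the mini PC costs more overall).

-£310.28

desktop PC: £0.00 + (261/1000) kW × 1500 h × £0.19 = £0.00 + £74.385 = £74.385
mini PC: £374.69 + (35/1000) kW × 1500 h × £0.19 = £374.69 + £9.975 = £384.665
Saving = £74.385 − £384.665 = −£310.28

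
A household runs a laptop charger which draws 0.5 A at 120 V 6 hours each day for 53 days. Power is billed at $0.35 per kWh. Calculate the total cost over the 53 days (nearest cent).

Power = 0.5 A × 120 V = 60 W = 0.06 kW
Runtime = 6 h/day × 53 days = 318 h
Energy = 0.06 kW × 318 h = 19.08 kWh
Cost = 19.08 kWh × $0.35/kWh = $6.68

$6.68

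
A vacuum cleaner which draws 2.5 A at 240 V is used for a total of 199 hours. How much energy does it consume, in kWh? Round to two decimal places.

Power = 2.5 A × 240 V = 600 W = 0.6 kW
Energy = 0.6 kW × 199 h = 119.4 kWh

119.40 kWh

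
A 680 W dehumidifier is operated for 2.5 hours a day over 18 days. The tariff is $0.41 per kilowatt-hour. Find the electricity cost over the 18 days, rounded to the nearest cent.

$12.55

Runtime = 2.5 h/day × 18 days = 45 h
Energy = 0.68 kW × 45 h = 30.6 kWh
Cost = 30.6 kWh × $0.41/kWh = $12.55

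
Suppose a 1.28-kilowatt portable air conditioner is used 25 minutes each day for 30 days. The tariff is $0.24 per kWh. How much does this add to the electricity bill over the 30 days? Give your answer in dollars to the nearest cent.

Runtime = 25 min × 30 = 750 min = 12.5 h
Energy = 1.28 kW × 12.5 h = 16 kWh
Cost = 16 kWh × $0.24/kWh = $3.84

$3.84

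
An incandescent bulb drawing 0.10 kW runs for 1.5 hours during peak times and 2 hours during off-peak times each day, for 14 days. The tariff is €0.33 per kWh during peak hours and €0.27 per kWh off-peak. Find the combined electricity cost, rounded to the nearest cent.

€1.45

Peak energy = 0.1 kW × 1.5 h × 14 = 2.1 kWh
Off-peak energy = 0.1 kW × 2 h × 14 = 2.8 kWh
Cost = 2.1 × €0.33 + 2.8 × €0.27 = €0.693 + €0.756 = €1.45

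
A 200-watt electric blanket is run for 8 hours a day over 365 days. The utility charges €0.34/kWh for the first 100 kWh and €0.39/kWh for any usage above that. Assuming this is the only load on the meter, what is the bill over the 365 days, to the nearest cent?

Runtime = 8 h/day × 365 days = 2920 h
Energy = 0.2 kW × 2920 h = 584 kWh
Tier 1 (0–100 kWh): 100 × €0.34 = €34
Above 100 kWh: 484 × €0.39 = €188.76
Bill = €222.76

€222.76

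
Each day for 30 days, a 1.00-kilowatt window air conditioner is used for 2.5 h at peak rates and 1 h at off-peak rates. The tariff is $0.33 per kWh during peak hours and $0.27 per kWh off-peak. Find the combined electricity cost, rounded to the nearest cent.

Peak energy = 1 kW × 2.5 h × 30 = 75 kWh
Off-peak energy = 1 kW × 1 h × 30 = 30 kWh
Cost = 75 × $0.33 + 30 × $0.27 = $24.75 + $8.1 = $32.85

$32.85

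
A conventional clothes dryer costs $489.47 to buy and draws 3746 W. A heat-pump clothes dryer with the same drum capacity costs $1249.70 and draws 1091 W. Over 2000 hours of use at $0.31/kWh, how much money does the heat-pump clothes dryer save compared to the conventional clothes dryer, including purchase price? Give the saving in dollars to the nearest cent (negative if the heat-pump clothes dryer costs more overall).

$885.87

conventional clothes dryer: $489.47 + (3746/1000) kW × 2000 h × $0.31 = $489.47 + $2322.52 = $2811.99
heat-pump clothes dryer: $1249.70 + (1091/1000) kW × 2000 h × $0.31 = $1249.70 + $676.42 = $1926.12
Saving = $2811.99 − $1926.12 = $885.87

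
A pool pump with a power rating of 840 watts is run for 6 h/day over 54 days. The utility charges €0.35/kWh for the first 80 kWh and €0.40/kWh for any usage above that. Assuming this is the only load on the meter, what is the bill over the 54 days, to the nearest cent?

Runtime = 6 h/day × 54 days = 324 h
Energy = 0.84 kW × 324 h = 272.16 kWh
Tier 1 (0–80 kWh): 80 × €0.35 = €28
Above 80 kWh: 192.16 × €0.40 = €76.864
Bill = €104.86

€104.86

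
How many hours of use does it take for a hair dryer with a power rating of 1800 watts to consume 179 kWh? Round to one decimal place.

Hours = 179 kWh ÷ 1.8 kW = 99.4 h

99.4 h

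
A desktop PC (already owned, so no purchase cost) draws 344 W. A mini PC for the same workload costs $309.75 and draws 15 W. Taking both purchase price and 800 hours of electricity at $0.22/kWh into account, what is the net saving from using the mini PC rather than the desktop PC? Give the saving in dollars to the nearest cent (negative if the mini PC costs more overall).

desktop PC: $0.00 + (344/1000) kW × 800 h × $0.22 = $0.00 + $60.544 = $60.544
mini PC: $309.75 + (15/1000) kW × 800 h × $0.22 = $309.75 + $2.64 = $312.39
Saving = $60.544 − $312.39 = −$251.846 → -$251.85

-$251.85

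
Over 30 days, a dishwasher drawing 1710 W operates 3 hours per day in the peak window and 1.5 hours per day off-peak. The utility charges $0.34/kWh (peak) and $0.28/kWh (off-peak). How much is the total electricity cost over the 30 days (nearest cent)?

$73.87

Peak energy = 1.71 kW × 3 h × 30 = 153.9 kWh
Off-peak energy = 1.71 kW × 1.5 h × 30 = 76.95 kWh
Cost = 153.9 × $0.34 + 76.95 × $0.28 = $52.326 + $21.546 = $73.87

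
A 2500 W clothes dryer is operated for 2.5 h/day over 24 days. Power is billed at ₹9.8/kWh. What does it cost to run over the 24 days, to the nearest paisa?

Runtime = 2.5 h/day × 24 days = 60 h
Energy = 2.5 kW × 60 h = 150 kWh
Cost = 150 kWh × ₹9.8/kWh = ₹1470.00

₹1470.00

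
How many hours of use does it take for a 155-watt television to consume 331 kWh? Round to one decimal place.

Hours = 331 kWh ÷ 0.155 kW = 2135.5 h

2135.5 h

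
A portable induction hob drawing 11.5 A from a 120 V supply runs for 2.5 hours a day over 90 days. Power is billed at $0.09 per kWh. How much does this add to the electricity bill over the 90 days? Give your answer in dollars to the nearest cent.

Power = 11.5 A × 120 V = 1380 W = 1.38 kW
Runtime = 2.5 h/day × 90 days = 225 h
Energy = 1.38 kW × 225 h = 310.5 kWh
Cost = 310.5 kWh × $0.09/kWh = $27.95

$27.95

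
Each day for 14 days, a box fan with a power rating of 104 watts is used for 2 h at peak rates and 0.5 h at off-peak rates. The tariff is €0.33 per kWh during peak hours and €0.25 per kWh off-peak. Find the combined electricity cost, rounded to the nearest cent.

€1.14

Peak energy = 0.104 kW × 2 h × 14 = 2.912 kWh
Off-peak energy = 0.104 kW × 0.5 h × 14 = 0.728 kWh
Cost = 2.912 × €0.33 + 0.728 × €0.25 = €0.96096 + €0.182 = €1.14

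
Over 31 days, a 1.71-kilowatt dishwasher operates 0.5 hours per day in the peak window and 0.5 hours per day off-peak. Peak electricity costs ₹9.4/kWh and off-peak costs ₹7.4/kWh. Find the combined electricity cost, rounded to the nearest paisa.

₹445.28

Peak energy = 1.71 kW × 0.5 h × 31 = 26.505 kWh
Off-peak energy = 1.71 kW × 0.5 h × 31 = 26.505 kWh
Cost = 26.505 × ₹9.4 + 26.505 × ₹7.4 = ₹249.147 + ₹196.137 = ₹445.28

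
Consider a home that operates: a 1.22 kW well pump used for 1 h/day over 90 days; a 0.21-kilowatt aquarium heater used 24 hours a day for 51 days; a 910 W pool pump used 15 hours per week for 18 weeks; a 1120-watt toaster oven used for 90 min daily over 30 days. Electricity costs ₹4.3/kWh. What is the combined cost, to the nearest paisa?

₹2850.64

well pump: Runtime = 1 h/day × 90 days = 90 h
well pump: 1.22 kW × 90 h = 109.8 kWh
aquarium heater: Runtime = 24 h × 51 = 1224 h
aquarium heater: 0.21 kW × 1224 h = 257.04 kWh
pool pump: Runtime = 15 h/week × 18 weeks = 270 h
pool pump: 0.91 kW × 270 h = 245.7 kWh
toaster oven: Runtime = 90 min × 30 = 2700 min = 45 h
toaster oven: 1.12 kW × 45 h = 50.4 kWh
Total energy = 662.94 kWh
Cost = 662.94 × ₹4.3 = ₹2850.64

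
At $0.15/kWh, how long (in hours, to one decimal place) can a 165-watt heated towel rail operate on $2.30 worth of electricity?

92.9 h

Energy available = $2.30 ÷ $0.15/kWh = 15.3333 kWh
Hours = 15.3333 kWh ÷ 0.165 kW = 92.9 h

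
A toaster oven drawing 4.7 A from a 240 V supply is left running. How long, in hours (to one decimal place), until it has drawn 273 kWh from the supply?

242.0 h

Power = 4.7 A × 240 V = 1128 W = 1.128 kW
Hours = 273 kWh ÷ 1.128 kW = 242.0 h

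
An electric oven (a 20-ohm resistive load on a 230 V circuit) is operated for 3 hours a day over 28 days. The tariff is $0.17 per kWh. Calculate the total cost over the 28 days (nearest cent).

$37.77

Power = V²/R = 230²/20 = 2645 W = 2.645 kW
Runtime = 3 h/day × 28 days = 84 h
Energy = 2.645 kW × 84 h = 222.18 kWh
Cost = 222.18 kWh × $0.17/kWh = $37.77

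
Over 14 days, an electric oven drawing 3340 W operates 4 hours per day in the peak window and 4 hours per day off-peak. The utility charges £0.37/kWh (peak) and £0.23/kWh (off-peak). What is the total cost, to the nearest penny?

Peak energy = 3.34 kW × 4 h × 14 = 187.04 kWh
Off-peak energy = 3.34 kW × 4 h × 14 = 187.04 kWh
Cost = 187.04 × £0.37 + 187.04 × £0.23 = £69.2048 + £43.0192 = £112.22

£112.22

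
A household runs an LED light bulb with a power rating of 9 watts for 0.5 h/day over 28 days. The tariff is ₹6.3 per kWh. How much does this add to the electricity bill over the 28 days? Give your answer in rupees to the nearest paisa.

Runtime = 0.5 h/day × 28 days = 14 h
Energy = 0.009 kW × 14 h = 0.126 kWh
Cost = 0.126 kWh × ₹6.3/kWh = ₹0.79

₹0.79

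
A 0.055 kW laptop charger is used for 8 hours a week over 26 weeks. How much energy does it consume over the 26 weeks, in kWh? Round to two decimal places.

11.44 kWh

Runtime = 8 h/week × 26 weeks = 208 h
Energy = 0.055 kW × 208 h = 11.44 kWh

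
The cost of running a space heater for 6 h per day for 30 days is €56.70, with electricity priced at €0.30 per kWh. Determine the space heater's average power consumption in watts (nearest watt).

1050 W

Energy = €56.70 ÷ €0.30/kWh = 189 kWh
Runtime = 6 h/day × 30 days = 180 h
Power = 189 kWh ÷ 180 h = 1.05 kW = 1050 W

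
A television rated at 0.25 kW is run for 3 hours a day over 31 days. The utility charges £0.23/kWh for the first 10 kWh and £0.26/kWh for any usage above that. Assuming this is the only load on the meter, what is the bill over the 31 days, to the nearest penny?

Runtime = 3 h/day × 31 days = 93 h
Energy = 0.25 kW × 93 h = 23.25 kWh
Tier 1 (0–10 kWh): 10 × £0.23 = £2.3
Above 10 kWh: 13.25 × £0.26 = £3.445
Bill = £5.75

£5.75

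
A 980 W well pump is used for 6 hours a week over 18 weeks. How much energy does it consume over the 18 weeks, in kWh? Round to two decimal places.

Runtime = 6 h/week × 18 weeks = 108 h
Energy = 0.98 kW × 108 h = 105.84 kWh

105.84 kWh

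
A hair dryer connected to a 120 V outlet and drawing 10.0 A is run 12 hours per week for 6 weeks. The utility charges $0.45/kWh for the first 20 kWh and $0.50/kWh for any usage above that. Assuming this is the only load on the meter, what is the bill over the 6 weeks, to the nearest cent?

$42.20

Power = 10.0 A × 120 V = 1200 W = 1.2 kW
Runtime = 12 h/week × 6 weeks = 72 h
Energy = 1.2 kW × 72 h = 86.4 kWh
Tier 1 (0–20 kWh): 20 × $0.45 = $9
Above 20 kWh: 66.4 × $0.50 = $33.2
Bill = $42.20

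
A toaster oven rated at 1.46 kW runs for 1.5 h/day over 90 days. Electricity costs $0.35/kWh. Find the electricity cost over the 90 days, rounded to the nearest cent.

Runtime = 1.5 h/day × 90 days = 135 h
Energy = 1.46 kW × 135 h = 197.1 kWh
Cost = 197.1 kWh × $0.35/kWh = $68.99

$68.99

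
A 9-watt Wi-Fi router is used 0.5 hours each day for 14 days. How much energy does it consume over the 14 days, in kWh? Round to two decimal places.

0.06 kWh

Runtime = 0.5 h/day × 14 days = 7 h
Energy = 0.009 kW × 7 h = 0.063 kWh ≈ 0.06 kWh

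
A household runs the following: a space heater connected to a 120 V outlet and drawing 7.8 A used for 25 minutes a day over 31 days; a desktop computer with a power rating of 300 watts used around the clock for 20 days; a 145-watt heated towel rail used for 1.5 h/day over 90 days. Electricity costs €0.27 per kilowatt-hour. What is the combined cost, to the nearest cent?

space heater: Power = 7.8 A × 120 V = 936 W = 0.936 kW
space heater: Runtime = 25 min × 31 = 775 min = 12.916666… h
space heater: 0.936 kW × 12.916666… h = 12.09 kWh
desktop computer: Runtime = 24 h × 20 = 480 h
desktop computer: 0.3 kW × 480 h = 144 kWh
heated towel rail: Runtime = 1.5 h/day × 90 days = 135 h
heated towel rail: 0.145 kW × 135 h = 19.575 kWh
Total energy = 175.665 kWh
Cost = 175.665 × €0.27 = €47.43

€47.43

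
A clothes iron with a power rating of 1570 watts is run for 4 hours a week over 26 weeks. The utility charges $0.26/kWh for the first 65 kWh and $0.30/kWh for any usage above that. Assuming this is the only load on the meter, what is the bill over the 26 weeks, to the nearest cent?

$46.38

Runtime = 4 h/week × 26 weeks = 104 h
Energy = 1.57 kW × 104 h = 163.28 kWh
Tier 1 (0–65 kWh): 65 × $0.26 = $16.9
Above 65 kWh: 98.28 × $0.30 = $29.484
Bill = $46.38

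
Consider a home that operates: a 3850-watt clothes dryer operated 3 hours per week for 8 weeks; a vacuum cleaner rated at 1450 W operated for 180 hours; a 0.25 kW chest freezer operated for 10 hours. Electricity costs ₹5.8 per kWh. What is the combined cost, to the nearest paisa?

₹2064.22

clothes dryer: Runtime = 3 h/week × 8 weeks = 24 h
clothes dryer: 3.85 kW × 24 h = 92.4 kWh
vacuum cleaner: 1.45 kW × 180 h = 261 kWh
chest freezer: 0.25 kW × 10 h = 2.5 kWh
Total energy = 355.9 kWh
Cost = 355.9 × ₹5.8 = ₹2064.22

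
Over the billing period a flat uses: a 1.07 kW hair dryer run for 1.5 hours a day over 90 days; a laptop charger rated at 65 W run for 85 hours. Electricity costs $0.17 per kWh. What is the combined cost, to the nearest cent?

hair dryer: Runtime = 1.5 h/day × 90 days = 135 h
hair dryer: 1.07 kW × 135 h = 144.45 kWh
laptop charger: 0.065 kW × 85 h = 5.525 kWh
Total energy = 149.975 kWh
Cost = 149.975 × $0.17 = $25.50

$25.50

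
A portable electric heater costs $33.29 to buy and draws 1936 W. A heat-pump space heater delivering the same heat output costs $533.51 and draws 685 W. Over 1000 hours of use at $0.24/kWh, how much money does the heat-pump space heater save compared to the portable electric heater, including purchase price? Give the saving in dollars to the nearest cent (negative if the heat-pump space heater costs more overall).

-$199.98

portable electric heater: $33.29 + (1936/1000) kW × 1000 h × $0.24 = $33.29 + $464.64 = $497.93
heat-pump space heater: $533.51 + (685/1000) kW × 1000 h × $0.24 = $533.51 + $164.4 = $697.91
Saving = $497.93 − $697.91 = −$199.98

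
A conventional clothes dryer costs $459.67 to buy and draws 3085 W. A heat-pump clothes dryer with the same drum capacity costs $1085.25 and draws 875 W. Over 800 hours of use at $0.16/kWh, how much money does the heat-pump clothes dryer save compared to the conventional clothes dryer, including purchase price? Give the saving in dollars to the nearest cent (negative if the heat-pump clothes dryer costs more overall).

conventional clothes dryer: $459.67 + (3085/1000) kW × 800 h × $0.16 = $459.67 + $394.88 = $854.55
heat-pump clothes dryer: $1085.25 + (875/1000) kW × 800 h × $0.16 = $1085.25 + $112 = $1197.25
Saving = $854.55 − $1197.25 = −$342.7

-$342.70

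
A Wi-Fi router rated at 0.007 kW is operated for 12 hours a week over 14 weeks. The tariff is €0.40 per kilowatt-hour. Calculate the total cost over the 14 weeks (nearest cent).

€0.47

Runtime = 12 h/week × 14 weeks = 168 h
Energy = 0.007 kW × 168 h = 1.176 kWh
Cost = 1.176 kWh × €0.40/kWh = €0.47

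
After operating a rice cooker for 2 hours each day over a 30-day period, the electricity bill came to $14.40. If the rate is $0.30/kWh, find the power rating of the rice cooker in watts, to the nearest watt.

800 W

Energy = $14.40 ÷ $0.30/kWh = 48 kWh
Runtime = 2 h/day × 30 days = 60 h
Power = 48 kWh ÷ 60 h = 0.8 kW = 800 W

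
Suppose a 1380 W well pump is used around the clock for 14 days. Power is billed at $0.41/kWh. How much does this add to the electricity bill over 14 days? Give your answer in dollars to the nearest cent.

$190.11

Runtime = 24 h × 14 = 336 h
Energy = 1.38 kW × 336 h = 463.68 kWh
Cost = 463.68 kWh × $0.41/kWh = $190.11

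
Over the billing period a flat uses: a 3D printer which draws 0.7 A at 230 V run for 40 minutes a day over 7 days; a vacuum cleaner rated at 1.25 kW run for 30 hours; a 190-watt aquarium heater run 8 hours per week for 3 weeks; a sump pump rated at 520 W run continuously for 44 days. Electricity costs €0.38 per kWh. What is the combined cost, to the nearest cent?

€224.93

3D printer: Power = 0.7 A × 230 V = 161 W = 0.161 kW
3D printer: Runtime = 40 min × 7 = 280 min = 4.666666… h
3D printer: 0.161 kW × 4.666666… h = 0.751333… kWh
vacuum cleaner: 1.25 kW × 30 h = 37.5 kWh
aquarium heater: Runtime = 8 h/week × 3 weeks = 24 h
aquarium heater: 0.19 kW × 24 h = 4.56 kWh
sump pump: Runtime = 24 h × 44 = 1056 h
sump pump: 0.52 kW × 1056 h = 549.12 kWh
Total energy = 591.931333… kWh
Cost = 591.931333… × €0.38 = €224.93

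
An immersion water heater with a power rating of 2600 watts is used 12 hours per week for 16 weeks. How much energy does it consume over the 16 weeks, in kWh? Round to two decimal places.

499.20 kWh

Runtime = 12 h/week × 16 weeks = 192 h
Energy = 2.6 kW × 192 h = 499.2 kWh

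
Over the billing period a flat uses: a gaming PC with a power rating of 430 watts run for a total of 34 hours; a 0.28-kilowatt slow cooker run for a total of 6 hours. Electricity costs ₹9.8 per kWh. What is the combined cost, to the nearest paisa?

gaming PC: 0.43 kW × 34 h = 14.62 kWh
slow cooker: 0.28 kW × 6 h = 1.68 kWh
Total energy = 16.3 kWh
Cost = 16.3 × ₹9.8 = ₹159.74

₹159.74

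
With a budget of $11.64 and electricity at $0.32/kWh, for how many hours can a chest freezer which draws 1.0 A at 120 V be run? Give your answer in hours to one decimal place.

303.1 h

Power = 1.0 A × 120 V = 120 W = 0.12 kW
Energy available = $11.64 ÷ $0.32/kWh = 36.375 kWh
Hours = 36.375 kWh ÷ 0.12 kW = 303.1 h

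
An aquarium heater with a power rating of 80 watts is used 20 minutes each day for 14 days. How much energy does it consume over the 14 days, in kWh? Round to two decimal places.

0.37 kWh

Runtime = 20 min × 14 = 280 min = 4.666666… h
Energy = 0.08 kW × 4.666666… h = 0.373333… kWh ≈ 0.37 kWh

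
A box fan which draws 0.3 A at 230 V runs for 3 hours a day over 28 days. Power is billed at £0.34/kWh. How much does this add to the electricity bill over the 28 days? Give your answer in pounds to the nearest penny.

Power = 0.3 A × 230 V = 69 W = 0.069 kW
Runtime = 3 h/day × 28 days = 84 h
Energy = 0.069 kW × 84 h = 5.796 kWh
Cost = 5.796 kWh × £0.34/kWh = £1.97

£1.97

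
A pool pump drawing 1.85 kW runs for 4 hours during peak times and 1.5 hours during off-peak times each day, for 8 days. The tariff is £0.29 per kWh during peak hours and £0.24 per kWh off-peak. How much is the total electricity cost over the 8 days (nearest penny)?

Peak energy = 1.85 kW × 4 h × 8 = 59.2 kWh
Off-peak energy = 1.85 kW × 1.5 h × 8 = 22.2 kWh
Cost = 59.2 × £0.29 + 22.2 × £0.24 = £17.168 + £5.328 = £22.50

£22.50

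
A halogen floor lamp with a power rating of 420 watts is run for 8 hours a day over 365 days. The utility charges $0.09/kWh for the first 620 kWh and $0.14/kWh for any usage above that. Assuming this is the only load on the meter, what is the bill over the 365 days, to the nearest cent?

Runtime = 8 h/day × 365 days = 2920 h
Energy = 0.42 kW × 2920 h = 1226.4 kWh
Tier 1 (0–620 kWh): 620 × $0.09 = $55.8
Above 620 kWh: 606.4 × $0.14 = $84.896
Bill = $140.70

$140.70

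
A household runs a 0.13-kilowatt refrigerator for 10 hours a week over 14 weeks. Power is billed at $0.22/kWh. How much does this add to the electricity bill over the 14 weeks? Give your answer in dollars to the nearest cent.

$4.00

Runtime = 10 h/week × 14 weeks = 140 h
Energy = 0.13 kW × 140 h = 18.2 kWh
Cost = 18.2 kWh × $0.22/kWh = $4.00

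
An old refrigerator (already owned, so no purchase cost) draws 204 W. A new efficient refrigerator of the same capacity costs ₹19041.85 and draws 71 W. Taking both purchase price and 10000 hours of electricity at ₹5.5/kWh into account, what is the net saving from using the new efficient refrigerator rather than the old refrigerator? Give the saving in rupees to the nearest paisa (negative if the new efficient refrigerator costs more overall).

old refrigerator: ₹0.00 + (204/1000) kW × 10000 h × ₹5.5 = ₹0.00 + ₹11220 = ₹11220
new efficient refrigerator: ₹19041.85 + (71/1000) kW × 10000 h × ₹5.5 = ₹19041.85 + ₹3905 = ₹22946.85
Saving = ₹11220 − ₹22946.85 = −₹11726.85

-₹11726.85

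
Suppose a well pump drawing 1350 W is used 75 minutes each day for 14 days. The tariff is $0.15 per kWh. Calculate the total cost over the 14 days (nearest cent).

$3.54

Runtime = 75 min × 14 = 1050 min = 17.5 h
Energy = 1.35 kW × 17.5 h = 23.625 kWh
Cost = 23.625 kWh × $0.15/kWh = $3.54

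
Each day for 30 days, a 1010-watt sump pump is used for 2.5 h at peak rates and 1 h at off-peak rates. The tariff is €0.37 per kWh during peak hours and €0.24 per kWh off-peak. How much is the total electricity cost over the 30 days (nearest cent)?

€35.30

Peak energy = 1.01 kW × 2.5 h × 30 = 75.75 kWh
Off-peak energy = 1.01 kW × 1 h × 30 = 30.3 kWh
Cost = 75.75 × €0.37 + 30.3 × €0.24 = €28.0275 + €7.272 = €35.30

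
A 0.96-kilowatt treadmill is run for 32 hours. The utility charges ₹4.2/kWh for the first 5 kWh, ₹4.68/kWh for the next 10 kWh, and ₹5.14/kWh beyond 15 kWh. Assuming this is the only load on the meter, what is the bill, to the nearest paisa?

₹148.60

Energy = 0.96 kW × 32 h = 30.72 kWh
Tier 1 (0–5 kWh): 5 × ₹4.2 = ₹21
Tier 2 (5–15 kWh): 10 × ₹4.68 = ₹46.8
Above 15 kWh: 15.72 × ₹5.14 = ₹80.8008
Bill = ₹148.60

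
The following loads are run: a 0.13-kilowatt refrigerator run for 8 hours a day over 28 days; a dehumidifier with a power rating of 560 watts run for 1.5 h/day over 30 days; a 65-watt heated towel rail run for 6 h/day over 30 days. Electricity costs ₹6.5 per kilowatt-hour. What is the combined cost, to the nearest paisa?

refrigerator: Runtime = 8 h/day × 28 days = 224 h
refrigerator: 0.13 kW × 224 h = 29.12 kWh
dehumidifier: Runtime = 1.5 h/day × 30 days = 45 h
dehumidifier: 0.56 kW × 45 h = 25.2 kWh
heated towel rail: Runtime = 6 h/day × 30 days = 180 h
heated towel rail: 0.065 kW × 180 h = 11.7 kWh
Total energy = 66.02 kWh
Cost = 66.02 × ₹6.5 = ₹429.13

₹429.13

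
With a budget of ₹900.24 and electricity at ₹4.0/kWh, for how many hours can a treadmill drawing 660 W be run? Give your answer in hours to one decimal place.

341.0 h

Energy available = ₹900.24 ÷ ₹4.0/kWh = 225.06 kWh
Hours = 225.06 kWh ÷ 0.66 kW = 341.0 h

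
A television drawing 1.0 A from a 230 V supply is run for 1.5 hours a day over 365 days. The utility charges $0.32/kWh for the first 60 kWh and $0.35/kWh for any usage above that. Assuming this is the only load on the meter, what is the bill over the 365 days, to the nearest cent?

$42.27

Power = 1.0 A × 230 V = 230 W = 0.23 kW
Runtime = 1.5 h/day × 365 days = 547.5 h
Energy = 0.23 kW × 547.5 h = 125.925 kWh
Tier 1 (0–60 kWh): 60 × $0.32 = $19.2
Above 60 kWh: 65.925 × $0.35 = $23.07375
Bill = $42.27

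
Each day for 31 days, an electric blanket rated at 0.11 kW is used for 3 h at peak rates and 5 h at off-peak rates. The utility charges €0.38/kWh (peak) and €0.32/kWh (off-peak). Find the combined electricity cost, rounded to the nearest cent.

€9.34

Peak energy = 0.11 kW × 3 h × 31 = 10.23 kWh
Off-peak energy = 0.11 kW × 5 h × 31 = 17.05 kWh
Cost = 10.23 × €0.38 + 17.05 × €0.32 = €3.8874 + €5.456 = €9.34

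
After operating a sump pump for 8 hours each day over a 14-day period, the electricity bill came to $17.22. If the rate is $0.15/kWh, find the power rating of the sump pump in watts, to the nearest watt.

Energy = $17.22 ÷ $0.15/kWh = 114.8 kWh
Runtime = 8 h/day × 14 days = 112 h
Power = 114.8 kWh ÷ 112 h = 1.025 kW = 1025 W

1025 W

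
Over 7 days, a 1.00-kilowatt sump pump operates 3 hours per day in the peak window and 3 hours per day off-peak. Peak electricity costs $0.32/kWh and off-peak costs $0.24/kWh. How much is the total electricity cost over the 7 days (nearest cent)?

Peak energy = 1 kW × 3 h × 7 = 21 kWh
Off-peak energy = 1 kW × 3 h × 7 = 21 kWh
Cost = 21 × $0.32 + 21 × $0.24 = $6.72 + $5.04 = $11.76

$11.76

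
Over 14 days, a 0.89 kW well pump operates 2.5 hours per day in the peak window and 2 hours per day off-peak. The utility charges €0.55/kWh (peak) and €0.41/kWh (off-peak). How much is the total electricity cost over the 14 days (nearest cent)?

€27.35

Peak energy = 0.89 kW × 2.5 h × 14 = 31.15 kWh
Off-peak energy = 0.89 kW × 2 h × 14 = 24.92 kWh
Cost = 31.15 × €0.55 + 24.92 × €0.41 = €17.1325 + €10.2172 = €27.35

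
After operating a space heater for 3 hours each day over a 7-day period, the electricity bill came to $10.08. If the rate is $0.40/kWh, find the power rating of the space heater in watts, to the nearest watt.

Energy = $10.08 ÷ $0.40/kWh = 25.2 kWh
Runtime = 3 h/day × 7 days = 21 h
Power = 25.2 kWh ÷ 21 h = 1.2 kW = 1200 W

1200 W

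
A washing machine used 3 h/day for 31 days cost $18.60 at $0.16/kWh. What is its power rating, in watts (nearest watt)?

Energy = $18.60 ÷ $0.16/kWh = 116.25 kWh
Runtime = 3 h/day × 31 days = 93 h
Power = 116.25 kWh ÷ 93 h = 1.25 kW = 1250 W

1250 W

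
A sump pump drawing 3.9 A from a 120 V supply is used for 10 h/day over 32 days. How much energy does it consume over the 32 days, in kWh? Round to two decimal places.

Power = 3.9 A × 120 V = 468 W = 0.468 kW
Runtime = 10 h/day × 32 days = 320 h
Energy = 0.468 kW × 320 h = 149.76 kWh

149.76 kWh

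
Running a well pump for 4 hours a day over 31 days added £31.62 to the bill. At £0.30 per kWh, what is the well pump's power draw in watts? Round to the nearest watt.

850 W

Energy = £31.62 ÷ £0.30/kWh = 105.4 kWh
Runtime = 4 h/day × 31 days = 124 h
Power = 105.4 kWh ÷ 124 h = 0.85 kW = 850 W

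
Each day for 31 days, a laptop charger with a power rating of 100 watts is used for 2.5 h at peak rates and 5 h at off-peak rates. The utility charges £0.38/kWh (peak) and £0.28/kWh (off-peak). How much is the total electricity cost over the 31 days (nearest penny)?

£7.29

Peak energy = 0.1 kW × 2.5 h × 31 = 7.75 kWh
Off-peak energy = 0.1 kW × 5 h × 31 = 15.5 kWh
Cost = 7.75 × £0.38 + 15.5 × £0.28 = £2.945 + £4.34 = £7.29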